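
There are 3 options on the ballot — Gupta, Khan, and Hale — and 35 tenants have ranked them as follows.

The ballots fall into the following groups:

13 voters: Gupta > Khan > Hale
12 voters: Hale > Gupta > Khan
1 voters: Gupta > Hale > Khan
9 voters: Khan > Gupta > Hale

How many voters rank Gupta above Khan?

Ballots ranking Gupta above Khan: 13+12+1 = 26.
Ballots ranking Khan above Gupta: 9.
So 26 of 35 voters prefer Gupta to Khan.

26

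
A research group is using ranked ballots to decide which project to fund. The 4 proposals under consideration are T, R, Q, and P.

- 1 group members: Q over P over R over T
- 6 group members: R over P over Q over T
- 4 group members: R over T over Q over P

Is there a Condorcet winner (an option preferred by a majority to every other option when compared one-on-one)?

Head-to-head results (11 voters total):
T vs R: R wins 11–0.
T vs Q: Q wins 7–4.
T vs P: P wins 7–4.
R vs Q: R wins 10–1.
R vs P: R wins 10–1.
Q vs P: P wins 6–5.
R beats each rival — T (11–0), Q (10–1), P (10–1) — so R is the Condorcet winner.

Yes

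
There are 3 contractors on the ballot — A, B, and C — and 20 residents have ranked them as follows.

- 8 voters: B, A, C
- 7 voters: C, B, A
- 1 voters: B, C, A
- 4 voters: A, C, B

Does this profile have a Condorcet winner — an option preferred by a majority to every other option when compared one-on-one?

Head-to-head results (20 voters total):
A vs B: B wins 16–4.
A vs C: A wins 12–8.
B vs C: C wins 11–9.
No candidate beats all others: A beats C beats B beats A, a majority cycle.

No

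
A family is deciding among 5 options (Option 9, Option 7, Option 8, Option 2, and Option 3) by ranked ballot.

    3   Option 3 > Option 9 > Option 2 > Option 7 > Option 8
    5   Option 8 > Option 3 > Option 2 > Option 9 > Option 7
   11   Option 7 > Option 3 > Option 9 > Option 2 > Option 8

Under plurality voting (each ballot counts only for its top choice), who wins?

Option 7

First-place vote totals:
  Option 9: 0
  Option 7: 11
  Option 8: 5
  Option 2: 0
  Option 3: 3
Option 7 has the most first-place votes.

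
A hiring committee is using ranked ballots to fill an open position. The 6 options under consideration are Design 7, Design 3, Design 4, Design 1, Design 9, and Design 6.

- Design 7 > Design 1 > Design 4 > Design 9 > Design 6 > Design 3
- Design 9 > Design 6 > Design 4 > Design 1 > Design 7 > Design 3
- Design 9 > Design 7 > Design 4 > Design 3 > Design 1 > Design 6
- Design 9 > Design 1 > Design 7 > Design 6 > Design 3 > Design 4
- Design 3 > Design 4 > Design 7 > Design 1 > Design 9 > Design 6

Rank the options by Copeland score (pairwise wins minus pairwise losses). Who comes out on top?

Design 9

Pairwise results:
  Design 7 vs Design 3: Design 7 wins 4–1.
  Design 7 vs Design 4: Design 7 wins 3–2.
  Design 7 vs Design 1: Design 7 wins 3–2.
  Design 7 vs Design 9: Design 9 wins 3–2.
  Design 7 vs Design 6: Design 7 wins 4–1.
  Design 3 vs Design 4: Design 4 wins 3–2.
  Design 3 vs Design 1: Design 1 wins 3–2.
  Design 3 vs Design 9: Design 9 wins 4–1.
  Design 3 vs Design 6: Design 6 wins 3–2.
  Design 4 vs Design 1: Design 4 wins 3–2.
  Design 4 vs Design 9: Design 9 wins 3–2.
  Design 4 vs Design 6: Design 4 wins 3–2.
  Design 1 vs Design 9: Design 9 wins 3–2.
  Design 1 vs Design 6: Design 1 wins 4–1.
  Design 9 vs Design 6: Design 9 wins 5–0.
Copeland scores (wins − losses):
  Design 7: 4 − 1 = 3
  Design 3: 0 − 5 = -5
  Design 4: 3 − 2 = 1
  Design 1: 2 − 3 = -1
  Design 9: 5 − 0 = 5
  Design 6: 1 − 4 = -3
Design 9 has the best Copeland score.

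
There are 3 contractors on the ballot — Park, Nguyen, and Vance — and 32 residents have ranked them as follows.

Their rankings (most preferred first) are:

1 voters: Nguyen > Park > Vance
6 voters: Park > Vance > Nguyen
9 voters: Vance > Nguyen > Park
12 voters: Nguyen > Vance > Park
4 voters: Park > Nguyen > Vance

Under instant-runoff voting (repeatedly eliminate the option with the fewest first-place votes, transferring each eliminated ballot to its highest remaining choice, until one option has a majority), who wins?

Round 1: Nguyen 13, Park 10, Vance 9. Vance has the fewest and is eliminated.
Round 2: Nguyen 22, Park 10. Nguyen has a majority.

Nguyen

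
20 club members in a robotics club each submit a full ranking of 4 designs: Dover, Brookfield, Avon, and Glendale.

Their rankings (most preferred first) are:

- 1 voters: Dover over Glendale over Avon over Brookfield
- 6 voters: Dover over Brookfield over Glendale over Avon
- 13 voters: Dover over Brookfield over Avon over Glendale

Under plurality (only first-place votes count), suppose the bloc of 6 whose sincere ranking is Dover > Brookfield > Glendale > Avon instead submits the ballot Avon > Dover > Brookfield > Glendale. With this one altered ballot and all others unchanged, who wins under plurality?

Dover

First-place totals with the altered ballot: Dover 14, Brookfield 0, Avon 6, Glendale 0.
The winner is unchanged: still Dover.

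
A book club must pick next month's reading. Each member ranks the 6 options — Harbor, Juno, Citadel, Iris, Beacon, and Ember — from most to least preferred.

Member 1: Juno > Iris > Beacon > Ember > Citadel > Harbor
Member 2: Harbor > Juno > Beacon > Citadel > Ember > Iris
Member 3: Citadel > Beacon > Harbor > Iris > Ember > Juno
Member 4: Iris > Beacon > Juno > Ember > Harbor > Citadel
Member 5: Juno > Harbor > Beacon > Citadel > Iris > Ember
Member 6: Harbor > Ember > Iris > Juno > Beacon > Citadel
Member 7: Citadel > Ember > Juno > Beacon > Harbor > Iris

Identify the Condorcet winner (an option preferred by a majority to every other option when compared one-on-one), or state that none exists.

Juno

Head-to-head results (7 voters total):
Harbor vs Juno: Juno wins 4–3.
Harbor vs Citadel: Harbor wins 4–3.
Harbor vs Iris: Harbor wins 5–2.
Harbor vs Beacon: Beacon wins 4–3.
Harbor vs Ember: Harbor wins 4–3.
Juno vs Citadel: Juno wins 5–2.
Juno vs Iris: Juno wins 4–3.
Juno vs Beacon: Juno wins 5–2.
Juno vs Ember: Juno wins 4–3.
Citadel vs Iris: Citadel wins 4–3.
Citadel vs Beacon: Beacon wins 5–2.
Citadel vs Ember: Citadel wins 4–3.
Iris vs Beacon: Beacon wins 4–3.
Iris vs Ember: Iris wins 4–3.
Beacon vs Ember: Beacon wins 5–2.
Juno beats each rival — Harbor (4–3), Citadel (5–2), Iris (4–3), Beacon (5–2), Ember (4–3) — so Juno is the Condorcet winner.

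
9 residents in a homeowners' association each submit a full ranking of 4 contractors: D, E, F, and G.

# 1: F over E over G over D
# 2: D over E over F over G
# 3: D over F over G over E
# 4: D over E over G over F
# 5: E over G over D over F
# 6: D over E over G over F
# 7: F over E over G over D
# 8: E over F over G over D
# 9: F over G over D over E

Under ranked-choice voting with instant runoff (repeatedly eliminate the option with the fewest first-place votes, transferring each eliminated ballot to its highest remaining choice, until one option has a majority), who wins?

D

Round 1: D 4, F 3, E 2, G 0. G has the fewest and is eliminated.
Round 2: D 4, F 3, E 2. E has the fewest and is eliminated.
Round 3: D 5, F 4. D has a majority.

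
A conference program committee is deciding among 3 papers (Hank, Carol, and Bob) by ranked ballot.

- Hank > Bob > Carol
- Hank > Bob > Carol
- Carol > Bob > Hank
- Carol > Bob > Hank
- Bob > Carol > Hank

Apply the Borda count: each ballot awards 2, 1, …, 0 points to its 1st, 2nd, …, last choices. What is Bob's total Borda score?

6

Borda scores:
  Hank: 2 + 2 + 0 + 0 + 0 = 4
  Carol: 0 + 0 + 2 + 2 + 1 = 5
  Bob: 1 + 1 + 1 + 1 + 2 = 6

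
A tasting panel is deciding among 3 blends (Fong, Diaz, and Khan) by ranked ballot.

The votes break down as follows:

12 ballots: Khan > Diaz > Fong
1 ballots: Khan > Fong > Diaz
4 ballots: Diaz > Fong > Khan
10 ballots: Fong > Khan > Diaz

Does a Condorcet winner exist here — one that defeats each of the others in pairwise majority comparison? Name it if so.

No Condorcet winner

Head-to-head results (27 voters total):
Fong vs Diaz: Diaz wins 16–11.
Fong vs Khan: Fong wins 14–13.
Diaz vs Khan: Khan wins 23–4.
No candidate beats all others: Fong beats Khan beats Diaz beats Fong, a majority cycle.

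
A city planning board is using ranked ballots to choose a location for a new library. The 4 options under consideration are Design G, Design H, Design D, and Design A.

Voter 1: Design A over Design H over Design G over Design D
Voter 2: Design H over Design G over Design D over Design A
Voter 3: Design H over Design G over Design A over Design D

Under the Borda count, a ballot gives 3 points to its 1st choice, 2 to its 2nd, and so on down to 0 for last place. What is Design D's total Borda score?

1

Borda scores:
  Design G: 1 + 2 + 2 = 5
  Design H: 2 + 3 + 3 = 8
  Design D: 0 + 1 + 0 = 1
  Design A: 3 + 0 + 1 = 4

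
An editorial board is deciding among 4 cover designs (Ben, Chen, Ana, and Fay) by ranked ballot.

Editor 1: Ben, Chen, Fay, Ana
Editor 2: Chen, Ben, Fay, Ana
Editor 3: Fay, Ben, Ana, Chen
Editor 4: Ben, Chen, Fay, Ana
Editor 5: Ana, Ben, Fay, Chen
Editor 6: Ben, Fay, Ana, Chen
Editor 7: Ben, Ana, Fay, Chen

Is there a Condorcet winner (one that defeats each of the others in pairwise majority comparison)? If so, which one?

Head-to-head results (7 voters total):
Ben vs Chen: Ben wins 6–1.
Ben vs Ana: Ben wins 6–1.
Ben vs Fay: Ben wins 6–1.
Chen vs Ana: Ana wins 4–3.
Chen vs Fay: Fay wins 4–3.
Ana vs Fay: Fay wins 5–2.
Ben beats each rival — Chen (6–1), Ana (6–1), Fay (6–1) — so Ben is the Condorcet winner.

Ben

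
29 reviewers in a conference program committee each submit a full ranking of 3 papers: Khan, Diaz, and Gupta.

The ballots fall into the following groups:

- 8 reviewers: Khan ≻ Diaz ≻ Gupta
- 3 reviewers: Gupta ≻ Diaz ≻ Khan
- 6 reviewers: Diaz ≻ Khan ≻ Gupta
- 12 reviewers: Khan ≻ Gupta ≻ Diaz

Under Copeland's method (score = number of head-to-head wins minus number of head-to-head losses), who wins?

Khan

Pairwise results:
  Khan vs Diaz: Khan wins 20–9.
  Khan vs Gupta: Khan wins 26–3.
  Diaz vs Gupta: Gupta wins 15–14.
Copeland scores (wins − losses):
  Khan: 2 − 0 = 2
  Diaz: 0 − 2 = -2
  Gupta: 1 − 1 = 0
Khan has the best Copeland score.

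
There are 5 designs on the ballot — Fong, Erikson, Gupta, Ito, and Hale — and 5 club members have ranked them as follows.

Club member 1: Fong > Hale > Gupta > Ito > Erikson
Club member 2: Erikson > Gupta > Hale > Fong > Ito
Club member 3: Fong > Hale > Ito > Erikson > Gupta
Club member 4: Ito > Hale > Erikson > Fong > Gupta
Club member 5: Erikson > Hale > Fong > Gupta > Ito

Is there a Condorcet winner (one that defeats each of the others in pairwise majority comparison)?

Head-to-head results (5 voters total):
Fong vs Erikson: Erikson wins 3–2.
Fong vs Gupta: Fong wins 4–1.
Fong vs Ito: Fong wins 4–1.
Fong vs Hale: Hale wins 3–2.
Erikson vs Gupta: Erikson wins 4–1.
Erikson vs Ito: Ito wins 3–2.
Erikson vs Hale: Hale wins 3–2.
Gupta vs Ito: Gupta wins 3–2.
Gupta vs Hale: Hale wins 4–1.
Ito vs Hale: Hale wins 4–1.
Hale beats each rival — Fong (3–2), Erikson (3–2), Gupta (4–1), Ito (4–1) — so Hale is the Condorcet winner.

Yes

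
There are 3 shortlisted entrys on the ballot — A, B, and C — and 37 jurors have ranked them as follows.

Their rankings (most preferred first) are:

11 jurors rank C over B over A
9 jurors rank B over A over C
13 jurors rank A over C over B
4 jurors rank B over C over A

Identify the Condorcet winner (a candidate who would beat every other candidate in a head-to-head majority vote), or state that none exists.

Head-to-head results (37 voters total):
A vs B: B wins 24–13.
A vs C: A wins 22–15.
B vs C: C wins 24–13.
No candidate beats all others: A beats C beats B beats A, a majority cycle.

No Condorcet winner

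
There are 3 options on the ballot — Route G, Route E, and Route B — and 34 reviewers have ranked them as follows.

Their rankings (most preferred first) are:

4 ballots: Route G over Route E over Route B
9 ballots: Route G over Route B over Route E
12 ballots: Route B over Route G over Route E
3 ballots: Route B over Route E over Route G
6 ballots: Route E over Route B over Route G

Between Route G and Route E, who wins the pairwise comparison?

Ballots ranking Route G above Route E: 4+9+12 = 25.
Ballots ranking Route E above Route G: 3+6 = 9.
Route G wins the head-to-head, 25–9.

Route G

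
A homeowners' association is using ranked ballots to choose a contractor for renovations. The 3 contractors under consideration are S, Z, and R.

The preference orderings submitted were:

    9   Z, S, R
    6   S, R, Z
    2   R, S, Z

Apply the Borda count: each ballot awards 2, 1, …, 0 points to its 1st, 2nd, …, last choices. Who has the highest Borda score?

Borda scores:
  S: 9·1 + 6·2 + 2·1 = 23
  Z: 9·2 + 6·0 + 2·0 = 18
  R: 9·0 + 6·1 + 2·2 = 10
S has the highest total.

S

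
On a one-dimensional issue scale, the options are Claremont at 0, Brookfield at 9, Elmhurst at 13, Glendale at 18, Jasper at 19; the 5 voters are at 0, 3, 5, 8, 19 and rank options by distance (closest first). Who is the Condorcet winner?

Brookfield

With single-peaked preferences on a line, the Condorcet winner is the candidate closest to the median voter.
The median voter (position 5) is closest to Brookfield at 9.
Check: Brookfield vs Glendale — voters closer to Brookfield: 4 of 5.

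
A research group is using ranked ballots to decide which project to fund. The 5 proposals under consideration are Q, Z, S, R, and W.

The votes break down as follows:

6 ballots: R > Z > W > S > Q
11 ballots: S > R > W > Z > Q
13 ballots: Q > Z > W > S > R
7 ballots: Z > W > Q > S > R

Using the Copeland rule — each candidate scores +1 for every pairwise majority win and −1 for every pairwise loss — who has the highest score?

Pairwise results:
  Q vs Z: Z wins 24–13.
  Q vs S: Q wins 20–17.
  Q vs R: Q wins 20–17.
  Q vs W: W wins 24–13.
  Z vs S: Z wins 26–11.
  Z vs R: Z wins 20–17.
  Z vs W: Z wins 26–11.
  S vs R: S wins 31–6.
  S vs W: W wins 26–11.
  R vs W: W wins 20–17.
Copeland scores (wins − losses):
  Q: 2 − 2 = 0
  Z: 4 − 0 = 4
  S: 1 − 3 = -2
  R: 0 − 4 = -4
  W: 3 − 1 = 2
Z has the best Copeland score.

Z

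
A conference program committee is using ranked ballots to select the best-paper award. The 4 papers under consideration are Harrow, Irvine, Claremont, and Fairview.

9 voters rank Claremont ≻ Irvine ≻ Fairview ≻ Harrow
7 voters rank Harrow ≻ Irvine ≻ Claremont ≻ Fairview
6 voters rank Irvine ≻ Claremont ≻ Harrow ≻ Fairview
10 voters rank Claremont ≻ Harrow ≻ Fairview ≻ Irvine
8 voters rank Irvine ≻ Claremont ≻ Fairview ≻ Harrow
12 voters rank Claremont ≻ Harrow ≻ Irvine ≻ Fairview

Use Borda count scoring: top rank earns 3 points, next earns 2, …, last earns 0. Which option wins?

Borda scores:
  Harrow: 9·0 + 7·3 + 6·1 + 10·2 + 8·0 + 12·2 = 71
  Irvine: 9·2 + 7·2 + 6·3 + 10·0 + 8·3 + 12·1 = 86
  Claremont: 9·3 + 7·1 + 6·2 + 10·3 + 8·2 + 12·3 = 128
  Fairview: 9·1 + 7·0 + 6·0 + 10·1 + 8·1 + 12·0 = 27
Claremont has the highest total.

Claremont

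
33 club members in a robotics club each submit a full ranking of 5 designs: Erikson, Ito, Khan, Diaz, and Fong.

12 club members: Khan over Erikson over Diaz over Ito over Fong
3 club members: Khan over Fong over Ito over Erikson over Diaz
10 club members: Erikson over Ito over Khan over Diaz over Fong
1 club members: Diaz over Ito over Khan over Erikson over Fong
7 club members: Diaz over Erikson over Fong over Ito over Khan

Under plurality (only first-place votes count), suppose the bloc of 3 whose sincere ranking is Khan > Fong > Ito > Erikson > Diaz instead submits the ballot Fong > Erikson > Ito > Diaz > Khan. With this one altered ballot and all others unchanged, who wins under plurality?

Khan

First-place totals with the altered ballot: Erikson 10, Ito 0, Khan 12, Diaz 8, Fong 3.
The winner is unchanged: still Khan.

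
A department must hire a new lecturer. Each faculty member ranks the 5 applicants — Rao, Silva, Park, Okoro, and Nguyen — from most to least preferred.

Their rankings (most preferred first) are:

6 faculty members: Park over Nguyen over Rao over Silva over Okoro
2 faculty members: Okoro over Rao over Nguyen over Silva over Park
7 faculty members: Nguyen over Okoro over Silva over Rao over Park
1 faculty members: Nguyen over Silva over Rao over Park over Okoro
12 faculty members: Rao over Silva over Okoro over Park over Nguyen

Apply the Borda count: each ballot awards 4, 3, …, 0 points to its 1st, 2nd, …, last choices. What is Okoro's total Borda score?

Borda scores:
  Rao: 6·2 + 2·3 + 7·1 + 2 + 12·4 = 75
  Silva: 6·1 + 2·1 + 7·2 + 3 + 12·3 = 61
  Park: 6·4 + 2·0 + 7·0 + 1 + 12·1 = 37
  Okoro: 6·0 + 2·4 + 7·3 + 0 + 12·2 = 53
  Nguyen: 6·3 + 2·2 + 7·4 + 4 + 12·0 = 54

53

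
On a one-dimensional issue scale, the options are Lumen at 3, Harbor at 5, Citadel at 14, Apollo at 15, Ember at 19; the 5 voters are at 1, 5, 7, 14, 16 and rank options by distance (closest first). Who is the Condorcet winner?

Harbor

With single-peaked preferences on a line, the Condorcet winner is the candidate closest to the median voter.
The median voter (position 7) is closest to Harbor at 5.
Check: Harbor vs Citadel — voters closer to Harbor: 3 of 5.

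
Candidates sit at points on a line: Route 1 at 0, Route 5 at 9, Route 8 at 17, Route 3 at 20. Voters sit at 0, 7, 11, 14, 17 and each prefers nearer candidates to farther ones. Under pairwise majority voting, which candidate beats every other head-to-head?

Route 5

With single-peaked preferences on a line, the Condorcet winner is the candidate closest to the median voter.
The median voter (position 11) is closest to Route 5 at 9.
Check: Route 5 vs Route 8 — voters closer to Route 5: 3 of 5.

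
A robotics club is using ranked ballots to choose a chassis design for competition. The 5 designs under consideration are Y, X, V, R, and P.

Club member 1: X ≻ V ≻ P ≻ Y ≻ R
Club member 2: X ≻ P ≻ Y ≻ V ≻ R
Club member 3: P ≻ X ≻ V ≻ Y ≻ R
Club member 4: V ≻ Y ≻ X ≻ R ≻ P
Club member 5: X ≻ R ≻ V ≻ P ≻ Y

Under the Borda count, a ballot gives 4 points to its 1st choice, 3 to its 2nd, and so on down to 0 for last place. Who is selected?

Borda scores:
  Y: 1 + 2 + 1 + 3 + 0 = 7
  X: 4 + 4 + 3 + 2 + 4 = 17
  V: 3 + 1 + 2 + 4 + 2 = 12
  R: 0 + 0 + 0 + 1 + 3 = 4
  P: 2 + 3 + 4 + 0 + 1 = 10
X has the highest total.

X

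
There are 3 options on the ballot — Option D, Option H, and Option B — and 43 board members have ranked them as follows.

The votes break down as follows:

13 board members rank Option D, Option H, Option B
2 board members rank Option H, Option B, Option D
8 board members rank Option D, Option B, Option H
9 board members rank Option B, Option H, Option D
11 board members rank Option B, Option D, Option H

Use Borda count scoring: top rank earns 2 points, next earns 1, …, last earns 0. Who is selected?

Option D

Borda scores:
  Option D: 13·2 + 2·0 + 8·2 + 9·0 + 11·1 = 53
  Option H: 13·1 + 2·2 + 8·0 + 9·1 + 11·0 = 26
  Option B: 13·0 + 2·1 + 8·1 + 9·2 + 11·2 = 50
Option D has the highest total.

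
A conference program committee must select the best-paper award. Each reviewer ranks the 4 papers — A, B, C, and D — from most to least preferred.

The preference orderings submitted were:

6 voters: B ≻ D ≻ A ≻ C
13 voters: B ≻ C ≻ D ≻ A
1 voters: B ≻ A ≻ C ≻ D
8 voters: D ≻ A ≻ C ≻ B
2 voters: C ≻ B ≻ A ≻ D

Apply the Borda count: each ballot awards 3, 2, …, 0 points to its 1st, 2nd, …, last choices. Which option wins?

Borda scores:
  A: 6·1 + 13·0 + 2 + 8·2 + 2·1 = 26
  B: 6·3 + 13·3 + 3 + 8·0 + 2·2 = 64
  C: 6·0 + 13·2 + 1 + 8·1 + 2·3 = 41
  D: 6·2 + 13·1 + 0 + 8·3 + 2·0 = 49
B has the highest total.

B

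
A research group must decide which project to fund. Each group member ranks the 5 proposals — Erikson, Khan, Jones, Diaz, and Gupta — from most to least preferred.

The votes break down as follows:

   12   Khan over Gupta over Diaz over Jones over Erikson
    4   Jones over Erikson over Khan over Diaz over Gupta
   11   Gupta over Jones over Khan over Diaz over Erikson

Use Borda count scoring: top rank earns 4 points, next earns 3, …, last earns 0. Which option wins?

Gupta

Borda scores:
  Erikson: 12·0 + 4·3 + 11·0 = 12
  Khan: 12·4 + 4·2 + 11·2 = 78
  Jones: 12·1 + 4·4 + 11·3 = 61
  Diaz: 12·2 + 4·1 + 11·1 = 39
  Gupta: 12·3 + 4·0 + 11·4 = 80
Gupta has the highest total.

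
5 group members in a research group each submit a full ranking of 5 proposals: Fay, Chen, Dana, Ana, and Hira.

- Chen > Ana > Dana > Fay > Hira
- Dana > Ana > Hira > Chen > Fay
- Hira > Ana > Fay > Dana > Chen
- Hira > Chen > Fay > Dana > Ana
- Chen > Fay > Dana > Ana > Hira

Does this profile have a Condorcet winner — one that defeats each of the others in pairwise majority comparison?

Head-to-head results (5 voters total):
Fay vs Chen: Chen wins 4–1.
Fay vs Dana: Fay wins 3–2.
Fay vs Ana: Ana wins 3–2.
Fay vs Hira: Hira wins 3–2.
Chen vs Dana: Chen wins 3–2.
Chen vs Ana: Chen wins 3–2.
Chen vs Hira: Hira wins 3–2.
Dana vs Ana: Dana wins 3–2.
Dana vs Hira: Dana wins 3–2.
Ana vs Hira: Ana wins 3–2.
No candidate beats all others: Fay beats Dana beats Ana beats Fay, a majority cycle.

No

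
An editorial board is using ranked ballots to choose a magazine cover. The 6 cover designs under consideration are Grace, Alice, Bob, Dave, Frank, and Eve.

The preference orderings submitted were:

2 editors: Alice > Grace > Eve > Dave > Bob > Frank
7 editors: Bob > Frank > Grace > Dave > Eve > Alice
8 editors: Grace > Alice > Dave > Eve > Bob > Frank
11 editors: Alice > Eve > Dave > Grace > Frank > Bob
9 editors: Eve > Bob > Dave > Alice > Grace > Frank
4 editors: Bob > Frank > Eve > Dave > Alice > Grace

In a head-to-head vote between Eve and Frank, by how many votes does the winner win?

Ballots ranking Eve above Frank: 2+8+11+9 = 30.
Ballots ranking Frank above Eve: 7+4 = 11.
Eve wins 30–11, a margin of 19.

19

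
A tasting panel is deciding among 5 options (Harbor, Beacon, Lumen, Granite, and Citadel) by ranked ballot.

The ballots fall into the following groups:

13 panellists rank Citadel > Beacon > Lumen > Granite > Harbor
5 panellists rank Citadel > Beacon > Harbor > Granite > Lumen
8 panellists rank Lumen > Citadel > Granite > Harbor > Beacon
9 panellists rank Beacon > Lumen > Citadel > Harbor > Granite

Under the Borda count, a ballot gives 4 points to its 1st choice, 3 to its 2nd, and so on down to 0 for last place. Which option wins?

Citadel

Borda scores:
  Harbor: 13·0 + 5·2 + 8·1 + 9·1 = 27
  Beacon: 13·3 + 5·3 + 8·0 + 9·4 = 90
  Lumen: 13·2 + 5·0 + 8·4 + 9·3 = 85
  Granite: 13·1 + 5·1 + 8·2 + 9·0 = 34
  Citadel: 13·4 + 5·4 + 8·3 + 9·2 = 114
Citadel has the highest total.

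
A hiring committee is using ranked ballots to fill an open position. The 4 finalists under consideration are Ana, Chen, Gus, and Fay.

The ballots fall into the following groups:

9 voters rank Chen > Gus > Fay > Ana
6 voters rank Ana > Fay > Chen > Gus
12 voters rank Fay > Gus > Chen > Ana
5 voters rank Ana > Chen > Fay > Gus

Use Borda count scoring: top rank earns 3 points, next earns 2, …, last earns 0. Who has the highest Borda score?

Borda scores:
  Ana: 9·0 + 6·3 + 12·0 + 5·3 = 33
  Chen: 9·3 + 6·1 + 12·1 + 5·2 = 55
  Gus: 9·2 + 6·0 + 12·2 + 5·0 = 42
  Fay: 9·1 + 6·2 + 12·3 + 5·1 = 62
Fay has the highest total.

Fay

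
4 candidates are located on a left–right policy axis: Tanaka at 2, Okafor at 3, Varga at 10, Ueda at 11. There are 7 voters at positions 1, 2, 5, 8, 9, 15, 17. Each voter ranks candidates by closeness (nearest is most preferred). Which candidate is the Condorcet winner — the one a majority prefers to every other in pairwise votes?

With single-peaked preferences on a line, the Condorcet winner is the candidate closest to the median voter.
The median voter (position 8) is closest to Varga at 10.
Check: Varga vs Ueda — voters closer to Varga: 5 of 7.

Varga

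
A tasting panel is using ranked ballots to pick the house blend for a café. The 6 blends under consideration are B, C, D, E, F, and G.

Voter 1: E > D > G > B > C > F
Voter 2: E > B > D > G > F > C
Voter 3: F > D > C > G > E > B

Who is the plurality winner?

E

First-place vote totals:
  B: 0
  C: 0
  D: 0
  E: 2
  F: 1
  G: 0
E has the most first-place votes.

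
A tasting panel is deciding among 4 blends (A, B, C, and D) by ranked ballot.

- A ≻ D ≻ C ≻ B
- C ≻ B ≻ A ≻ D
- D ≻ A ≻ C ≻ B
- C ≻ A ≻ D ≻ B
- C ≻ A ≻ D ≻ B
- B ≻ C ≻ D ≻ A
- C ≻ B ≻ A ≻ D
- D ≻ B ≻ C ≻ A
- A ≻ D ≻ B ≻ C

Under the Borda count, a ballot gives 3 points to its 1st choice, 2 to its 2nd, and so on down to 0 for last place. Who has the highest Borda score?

C

Borda scores:
  A: 3 + 1 + 2 + 2 + 2 + 0 + 1 + 0 + 3 = 14
  B: 0 + 2 + 0 + 0 + 0 + 3 + 2 + 2 + 1 = 10
  C: 1 + 3 + 1 + 3 + 3 + 2 + 3 + 1 + 0 = 17
  D: 2 + 0 + 3 + 1 + 1 + 1 + 0 + 3 + 2 = 13
C has the highest total.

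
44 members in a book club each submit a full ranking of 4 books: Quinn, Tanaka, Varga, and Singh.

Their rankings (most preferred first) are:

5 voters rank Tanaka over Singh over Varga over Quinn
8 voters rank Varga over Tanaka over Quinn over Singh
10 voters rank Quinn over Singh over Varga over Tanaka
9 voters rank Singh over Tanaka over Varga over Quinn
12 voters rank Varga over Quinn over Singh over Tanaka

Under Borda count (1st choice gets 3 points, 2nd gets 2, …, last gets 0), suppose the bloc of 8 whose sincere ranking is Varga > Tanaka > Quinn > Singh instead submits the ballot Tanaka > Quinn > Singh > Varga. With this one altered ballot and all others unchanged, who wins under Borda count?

Borda totals with the altered ballot: Quinn 70, Tanaka 57, Varga 60, Singh 77.
The switch changes the winner from Varga to Singh.

Singh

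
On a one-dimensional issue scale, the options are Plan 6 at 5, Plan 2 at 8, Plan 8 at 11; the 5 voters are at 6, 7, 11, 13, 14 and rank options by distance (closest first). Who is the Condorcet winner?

Plan 8

With single-peaked preferences on a line, the Condorcet winner is the candidate closest to the median voter.
The median voter (position 11) is closest to Plan 8 at 11.
Check: Plan 8 vs Plan 2 — voters closer to Plan 8: 3 of 5.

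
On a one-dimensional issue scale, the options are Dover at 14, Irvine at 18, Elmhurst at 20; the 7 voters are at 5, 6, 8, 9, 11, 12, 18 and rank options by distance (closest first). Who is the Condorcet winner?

Dover

With single-peaked preferences on a line, the Condorcet winner is the candidate closest to the median voter.
The median voter (position 9) is closest to Dover at 14.
Check: Dover vs Elmhurst — voters closer to Dover: 6 of 7.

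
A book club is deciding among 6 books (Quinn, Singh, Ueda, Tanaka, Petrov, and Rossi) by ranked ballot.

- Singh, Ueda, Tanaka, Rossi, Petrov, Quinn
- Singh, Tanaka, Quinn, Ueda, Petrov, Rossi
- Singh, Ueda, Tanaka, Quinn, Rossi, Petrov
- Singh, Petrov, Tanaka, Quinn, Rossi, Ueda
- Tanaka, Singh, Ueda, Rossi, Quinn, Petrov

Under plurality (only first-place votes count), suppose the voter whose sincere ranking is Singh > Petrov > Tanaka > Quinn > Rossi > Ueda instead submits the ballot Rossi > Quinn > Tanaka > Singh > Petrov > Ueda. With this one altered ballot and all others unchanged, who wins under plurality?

First-place totals with the altered ballot: Quinn 0, Singh 3, Ueda 0, Tanaka 1, Petrov 0, Rossi 1.
The winner is unchanged: still Singh.

Singh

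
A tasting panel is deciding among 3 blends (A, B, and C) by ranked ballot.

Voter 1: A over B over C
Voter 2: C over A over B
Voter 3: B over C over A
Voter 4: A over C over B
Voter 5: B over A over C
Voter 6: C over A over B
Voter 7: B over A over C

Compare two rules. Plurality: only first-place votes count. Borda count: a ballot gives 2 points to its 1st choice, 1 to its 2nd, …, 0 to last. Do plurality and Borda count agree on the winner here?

Plurality first-place counts: A 2, B 3, C 2 → B.
Borda totals: A 8, B 7, C 6 → A.
The two rules disagree: plurality picks B, Borda picks A.

No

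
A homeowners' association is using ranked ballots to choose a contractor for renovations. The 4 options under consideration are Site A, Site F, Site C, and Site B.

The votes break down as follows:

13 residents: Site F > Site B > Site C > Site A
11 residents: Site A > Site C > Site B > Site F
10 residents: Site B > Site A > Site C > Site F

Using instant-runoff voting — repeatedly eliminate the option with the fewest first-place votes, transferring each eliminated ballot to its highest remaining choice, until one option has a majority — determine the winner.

Site A

Round 1: Site F 13, Site A 11, Site B 10, Site C 0. Site C has the fewest and is eliminated.
Round 2: Site F 13, Site A 11, Site B 10. Site B has the fewest and is eliminated.
Round 3: Site A 21, Site F 13. Site A has a majority.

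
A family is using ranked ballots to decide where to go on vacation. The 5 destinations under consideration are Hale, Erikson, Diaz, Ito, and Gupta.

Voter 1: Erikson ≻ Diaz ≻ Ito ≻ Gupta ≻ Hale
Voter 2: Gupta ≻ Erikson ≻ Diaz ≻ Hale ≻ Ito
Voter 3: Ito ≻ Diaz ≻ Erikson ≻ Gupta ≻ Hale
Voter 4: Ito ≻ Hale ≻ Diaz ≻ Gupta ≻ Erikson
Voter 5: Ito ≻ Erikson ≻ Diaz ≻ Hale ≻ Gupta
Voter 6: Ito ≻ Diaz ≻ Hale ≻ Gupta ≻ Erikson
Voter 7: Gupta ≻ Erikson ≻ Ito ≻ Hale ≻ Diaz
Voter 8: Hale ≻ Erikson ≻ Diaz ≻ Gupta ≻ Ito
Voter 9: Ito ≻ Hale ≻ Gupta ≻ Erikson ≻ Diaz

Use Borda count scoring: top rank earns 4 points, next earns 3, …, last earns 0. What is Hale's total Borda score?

15

Borda scores:
  Hale: 0 + 1 + 0 + 3 + 1 + 2 + 1 + 4 + 3 = 15
  Erikson: 4 + 3 + 2 + 0 + 3 + 0 + 3 + 3 + 1 = 19
  Diaz: 3 + 2 + 3 + 2 + 2 + 3 + 0 + 2 + 0 = 17
  Ito: 2 + 0 + 4 + 4 + 4 + 4 + 2 + 0 + 4 = 24
  Gupta: 1 + 4 + 1 + 1 + 0 + 1 + 4 + 1 + 2 = 15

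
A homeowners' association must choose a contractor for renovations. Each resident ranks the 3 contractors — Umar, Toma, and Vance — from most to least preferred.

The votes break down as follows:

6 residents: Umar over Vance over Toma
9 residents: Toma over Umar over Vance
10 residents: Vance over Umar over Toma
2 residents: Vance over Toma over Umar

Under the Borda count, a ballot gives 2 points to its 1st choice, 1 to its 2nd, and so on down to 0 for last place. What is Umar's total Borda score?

Borda scores:
  Umar: 6·2 + 9·1 + 10·1 + 2·0 = 31
  Toma: 6·0 + 9·2 + 10·0 + 2·1 = 20
  Vance: 6·1 + 9·0 + 10·2 + 2·2 = 30

31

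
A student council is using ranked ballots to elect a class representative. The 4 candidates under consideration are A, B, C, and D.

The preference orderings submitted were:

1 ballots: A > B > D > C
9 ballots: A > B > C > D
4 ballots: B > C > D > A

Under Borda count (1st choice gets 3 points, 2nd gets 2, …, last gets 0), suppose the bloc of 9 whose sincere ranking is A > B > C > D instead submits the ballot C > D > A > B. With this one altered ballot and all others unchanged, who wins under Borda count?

Borda totals with the altered ballot: A 12, B 14, C 35, D 23.
The switch changes the winner from B to C.

C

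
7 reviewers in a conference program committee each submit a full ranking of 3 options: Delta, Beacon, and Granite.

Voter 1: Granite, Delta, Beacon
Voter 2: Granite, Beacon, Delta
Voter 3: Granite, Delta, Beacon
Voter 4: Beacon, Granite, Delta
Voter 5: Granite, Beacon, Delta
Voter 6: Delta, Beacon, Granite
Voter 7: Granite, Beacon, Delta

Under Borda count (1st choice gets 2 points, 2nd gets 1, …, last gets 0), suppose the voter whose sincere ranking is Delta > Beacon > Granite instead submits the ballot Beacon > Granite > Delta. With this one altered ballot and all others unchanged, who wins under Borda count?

Granite

Borda totals with the altered ballot: Delta 2, Beacon 7, Granite 12.
The winner is unchanged: still Granite.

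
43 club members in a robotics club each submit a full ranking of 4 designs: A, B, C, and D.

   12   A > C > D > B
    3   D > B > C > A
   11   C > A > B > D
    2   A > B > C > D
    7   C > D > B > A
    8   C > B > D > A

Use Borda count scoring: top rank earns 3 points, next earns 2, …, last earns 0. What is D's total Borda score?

43

Borda scores:
  A: 12·3 + 3·0 + 11·2 + 2·3 + 7·0 + 8·0 = 64
  B: 12·0 + 3·2 + 11·1 + 2·2 + 7·1 + 8·2 = 44
  C: 12·2 + 3·1 + 11·3 + 2·1 + 7·3 + 8·3 = 107
  D: 12·1 + 3·3 + 11·0 + 2·0 + 7·2 + 8·1 = 43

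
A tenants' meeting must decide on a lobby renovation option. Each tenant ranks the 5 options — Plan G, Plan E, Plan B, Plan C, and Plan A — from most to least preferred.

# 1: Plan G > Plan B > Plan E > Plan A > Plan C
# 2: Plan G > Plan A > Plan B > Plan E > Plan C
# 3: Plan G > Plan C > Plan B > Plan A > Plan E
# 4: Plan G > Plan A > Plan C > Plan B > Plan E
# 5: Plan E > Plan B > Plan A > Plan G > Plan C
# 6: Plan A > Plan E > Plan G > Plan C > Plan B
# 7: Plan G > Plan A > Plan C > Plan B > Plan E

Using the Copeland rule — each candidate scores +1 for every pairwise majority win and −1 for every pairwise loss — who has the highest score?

Plan G

Pairwise results:
  Plan G vs Plan E: Plan G wins 5–2.
  Plan G vs Plan B: Plan G wins 6–1.
  Plan G vs Plan C: Plan G wins 7–0.
  Plan G vs Plan A: Plan G wins 5–2.
  Plan E vs Plan B: Plan B wins 5–2.
  Plan E vs Plan C: Plan E wins 4–3.
  Plan E vs Plan A: Plan A wins 5–2.
  Plan B vs Plan C: Plan C wins 4–3.
  Plan B vs Plan A: Plan A wins 4–3.
  Plan C vs Plan A: Plan A wins 6–1.
Copeland scores (wins − losses):
  Plan G: 4 − 0 = 4
  Plan E: 1 − 3 = -2
  Plan B: 1 − 3 = -2
  Plan C: 1 − 3 = -2
  Plan A: 3 − 1 = 2
Plan G has the best Copeland score.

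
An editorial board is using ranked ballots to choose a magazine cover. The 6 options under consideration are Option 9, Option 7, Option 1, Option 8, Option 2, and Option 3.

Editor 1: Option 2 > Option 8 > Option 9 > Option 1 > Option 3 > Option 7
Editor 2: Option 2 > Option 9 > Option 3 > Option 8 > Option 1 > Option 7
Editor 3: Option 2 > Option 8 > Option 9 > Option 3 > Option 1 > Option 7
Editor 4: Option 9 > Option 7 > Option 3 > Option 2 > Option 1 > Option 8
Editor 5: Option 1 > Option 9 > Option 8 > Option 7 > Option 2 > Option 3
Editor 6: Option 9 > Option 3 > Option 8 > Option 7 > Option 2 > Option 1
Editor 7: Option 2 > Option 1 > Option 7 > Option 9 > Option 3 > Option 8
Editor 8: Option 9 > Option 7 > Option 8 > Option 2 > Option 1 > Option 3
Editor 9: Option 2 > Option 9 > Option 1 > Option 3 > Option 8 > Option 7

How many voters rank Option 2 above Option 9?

Ballots ranking Option 2 above Option 9: 5.
Ballots ranking Option 9 above Option 2: 4.
So 5 of 9 voters prefer Option 2 to Option 9.

5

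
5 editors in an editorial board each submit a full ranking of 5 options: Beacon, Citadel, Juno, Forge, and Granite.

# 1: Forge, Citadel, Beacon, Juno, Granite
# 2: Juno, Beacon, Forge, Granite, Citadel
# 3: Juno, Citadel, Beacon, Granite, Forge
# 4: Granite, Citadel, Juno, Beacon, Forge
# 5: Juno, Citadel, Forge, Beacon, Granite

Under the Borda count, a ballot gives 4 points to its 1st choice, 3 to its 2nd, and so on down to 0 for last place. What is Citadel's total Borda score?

Borda scores:
  Beacon: 2 + 3 + 2 + 1 + 1 = 9
  Citadel: 3 + 0 + 3 + 3 + 3 = 12
  Juno: 1 + 4 + 4 + 2 + 4 = 15
  Forge: 4 + 2 + 0 + 0 + 2 = 8
  Granite: 0 + 1 + 1 + 4 + 0 = 6

12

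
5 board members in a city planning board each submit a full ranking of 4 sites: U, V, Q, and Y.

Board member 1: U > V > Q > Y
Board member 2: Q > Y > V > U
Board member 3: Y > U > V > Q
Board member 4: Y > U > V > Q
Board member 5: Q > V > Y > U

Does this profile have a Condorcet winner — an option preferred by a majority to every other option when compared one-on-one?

Head-to-head results (5 voters total):
U vs V: U wins 3–2.
U vs Q: U wins 3–2.
U vs Y: Y wins 4–1.
V vs Q: V wins 3–2.
V vs Y: Y wins 3–2.
Q vs Y: Q wins 3–2.
No candidate beats all others: U beats Q beats Y beats U, a majority cycle.

No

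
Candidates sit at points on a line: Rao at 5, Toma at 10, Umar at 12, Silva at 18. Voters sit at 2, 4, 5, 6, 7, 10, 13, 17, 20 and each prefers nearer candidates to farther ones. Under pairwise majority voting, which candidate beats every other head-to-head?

With single-peaked preferences on a line, the Condorcet winner is the candidate closest to the median voter.
The median voter (position 7) is closest to Rao at 5.
Check: Rao vs Toma — voters closer to Rao: 5 of 9.

Rao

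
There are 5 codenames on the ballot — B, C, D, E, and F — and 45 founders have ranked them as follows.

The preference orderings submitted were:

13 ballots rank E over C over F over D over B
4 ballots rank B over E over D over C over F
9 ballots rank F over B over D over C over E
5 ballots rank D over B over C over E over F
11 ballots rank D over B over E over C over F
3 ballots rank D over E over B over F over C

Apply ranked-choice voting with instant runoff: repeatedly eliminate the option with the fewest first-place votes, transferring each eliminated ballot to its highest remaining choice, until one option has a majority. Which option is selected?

D

Round 1: D 19, E 13, F 9, B 4, C 0. C has the fewest and is eliminated.
Round 2: D 19, E 13, F 9, B 4. B has the fewest and is eliminated.
Round 3: D 19, E 17, F 9. F has the fewest and is eliminated.
Round 4: D 28, E 17. D has a majority.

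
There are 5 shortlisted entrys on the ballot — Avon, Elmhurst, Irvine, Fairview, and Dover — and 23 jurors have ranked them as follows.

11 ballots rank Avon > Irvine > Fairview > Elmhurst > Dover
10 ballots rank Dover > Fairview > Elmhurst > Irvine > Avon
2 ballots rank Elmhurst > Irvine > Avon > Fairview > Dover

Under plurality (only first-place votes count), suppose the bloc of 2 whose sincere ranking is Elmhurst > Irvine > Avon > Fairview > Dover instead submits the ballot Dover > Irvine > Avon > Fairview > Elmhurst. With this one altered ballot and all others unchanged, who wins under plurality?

Dover

First-place totals with the altered ballot: Avon 11, Elmhurst 0, Irvine 0, Fairview 0, Dover 12.
The switch changes the winner from Avon to Dover.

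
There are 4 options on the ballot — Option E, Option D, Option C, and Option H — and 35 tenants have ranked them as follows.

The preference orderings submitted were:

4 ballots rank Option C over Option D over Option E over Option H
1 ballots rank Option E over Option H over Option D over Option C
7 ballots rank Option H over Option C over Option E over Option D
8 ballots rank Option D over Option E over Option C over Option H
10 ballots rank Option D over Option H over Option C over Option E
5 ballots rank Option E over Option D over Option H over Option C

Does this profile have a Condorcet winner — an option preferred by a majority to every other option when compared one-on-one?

Head-to-head results (35 voters total):
Option E vs Option D: Option D wins 22–13.
Option E vs Option C: Option C wins 21–14.
Option E vs Option H: Option E wins 18–17.
Option D vs Option C: Option D wins 24–11.
Option D vs Option H: Option D wins 27–8.
Option C vs Option H: Option H wins 23–12.
Option D beats each rival — Option E (22–13), Option C (24–11), Option H (27–8) — so Option D is the Condorcet winner.

Yes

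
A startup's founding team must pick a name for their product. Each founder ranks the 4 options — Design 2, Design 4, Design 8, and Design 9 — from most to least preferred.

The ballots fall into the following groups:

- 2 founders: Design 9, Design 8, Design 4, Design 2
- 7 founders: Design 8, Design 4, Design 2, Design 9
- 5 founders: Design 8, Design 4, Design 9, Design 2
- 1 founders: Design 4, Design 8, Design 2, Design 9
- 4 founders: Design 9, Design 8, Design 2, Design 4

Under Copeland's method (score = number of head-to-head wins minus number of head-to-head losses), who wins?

Pairwise results:
  Design 2 vs Design 4: Design 4 wins 15–4.
  Design 2 vs Design 8: Design 8 wins 19–0.
  Design 2 vs Design 9: Design 9 wins 11–8.
  Design 4 vs Design 8: Design 8 wins 18–1.
  Design 4 vs Design 9: Design 4 wins 13–6.
  Design 8 vs Design 9: Design 8 wins 13–6.
Copeland scores (wins − losses):
  Design 2: 0 − 3 = -3
  Design 4: 2 − 1 = 1
  Design 8: 3 − 0 = 3
  Design 9: 1 − 2 = -1
Design 8 has the best Copeland score.

Design 8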